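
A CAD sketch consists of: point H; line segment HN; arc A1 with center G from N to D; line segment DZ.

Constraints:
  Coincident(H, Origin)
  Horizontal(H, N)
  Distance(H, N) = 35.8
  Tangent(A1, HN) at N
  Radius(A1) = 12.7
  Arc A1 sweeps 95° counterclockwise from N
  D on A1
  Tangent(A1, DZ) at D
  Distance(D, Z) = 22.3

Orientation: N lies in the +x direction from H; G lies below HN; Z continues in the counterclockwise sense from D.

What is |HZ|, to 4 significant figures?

43.90

On A1, N sits at bearing 90° from G; a 95° counterclockwise sweep puts D at bearing 185°, so D = G + 12.7·(cos 185°, sin 185°) = (23.15, -13.81). A1 meets DZ tangentially, so GD is at right angles to DZ, so DZ runs along (−sin 185°, cos 185°); with |DZ| = 22.3, Z = (25.09, -36.02). Then |HZ| = |Z − H| = 43.90.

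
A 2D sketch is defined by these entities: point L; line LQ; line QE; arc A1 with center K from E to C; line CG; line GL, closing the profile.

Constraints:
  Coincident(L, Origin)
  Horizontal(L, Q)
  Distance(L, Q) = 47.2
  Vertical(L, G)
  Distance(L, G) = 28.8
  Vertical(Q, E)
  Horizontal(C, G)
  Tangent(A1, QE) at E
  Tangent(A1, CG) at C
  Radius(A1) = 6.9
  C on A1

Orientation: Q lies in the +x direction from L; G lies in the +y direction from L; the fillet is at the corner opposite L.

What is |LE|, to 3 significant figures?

52.0

L is at the origin; L and Q share the same y with |LQ| = 47.2 and Q on the +x side, so Q = (47.2, 0.00). LG is vertical with |LG| = 28.8 and G on the +y side, so G = (0.00, 28.8). The virtual corner opposite L is at (47.2, 28.8). Since A1 is tangent to QE there, KE ⟂ QE and since A1 is tangent to CG there, KC ⟂ CG, with radius 6.9, so the center K sits 6.9 in from both sides at K = (40.3, 21.9). That places the tangent points at E = (47.2, 21.9) on QE and C = (40.3, 28.8) on CG. Then |LE| = |E − L| = 52.0.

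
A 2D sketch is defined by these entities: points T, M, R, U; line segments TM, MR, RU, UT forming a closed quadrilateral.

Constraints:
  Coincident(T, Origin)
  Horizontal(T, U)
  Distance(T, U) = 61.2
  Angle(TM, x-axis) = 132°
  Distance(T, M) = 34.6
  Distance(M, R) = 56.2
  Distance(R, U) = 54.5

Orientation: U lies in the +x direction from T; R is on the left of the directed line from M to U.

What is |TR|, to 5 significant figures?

53.593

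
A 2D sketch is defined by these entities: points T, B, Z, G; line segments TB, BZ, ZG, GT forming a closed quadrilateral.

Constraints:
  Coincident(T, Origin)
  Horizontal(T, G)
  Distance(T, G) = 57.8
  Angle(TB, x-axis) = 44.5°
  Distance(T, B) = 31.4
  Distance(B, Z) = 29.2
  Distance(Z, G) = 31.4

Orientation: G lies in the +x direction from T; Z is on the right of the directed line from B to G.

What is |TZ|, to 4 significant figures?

27.99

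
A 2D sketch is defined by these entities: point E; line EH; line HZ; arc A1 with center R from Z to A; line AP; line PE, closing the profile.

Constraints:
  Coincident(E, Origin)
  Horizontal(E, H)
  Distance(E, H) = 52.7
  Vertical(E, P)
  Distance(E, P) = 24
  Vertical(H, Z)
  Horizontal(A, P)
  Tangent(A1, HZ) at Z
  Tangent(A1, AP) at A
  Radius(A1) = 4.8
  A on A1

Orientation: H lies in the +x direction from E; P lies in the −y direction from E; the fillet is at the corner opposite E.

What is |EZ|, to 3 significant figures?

56.1

E is at the origin; E and H share the same y with |EH| = 52.7 and H on the +x side, so H = (52.7, 0.00). EP is vertical with |EP| = 24.0 and P on the −y side, so P = (0.00, -24.0). The virtual corner opposite E is at (52.7, -24.0). The tangent condition forces RZ to be normal to HZ and tangency of A1 to AP means the radius RA is perpendicular to AP, with radius 4.8, so the center R sits 4.8 in from both sides at R = (47.9, -19.2). That places the tangent points at Z = (52.7, -19.2) on HZ and A = (47.9, -24.0) on AP. Then |EZ| = |Z − E| = 56.1.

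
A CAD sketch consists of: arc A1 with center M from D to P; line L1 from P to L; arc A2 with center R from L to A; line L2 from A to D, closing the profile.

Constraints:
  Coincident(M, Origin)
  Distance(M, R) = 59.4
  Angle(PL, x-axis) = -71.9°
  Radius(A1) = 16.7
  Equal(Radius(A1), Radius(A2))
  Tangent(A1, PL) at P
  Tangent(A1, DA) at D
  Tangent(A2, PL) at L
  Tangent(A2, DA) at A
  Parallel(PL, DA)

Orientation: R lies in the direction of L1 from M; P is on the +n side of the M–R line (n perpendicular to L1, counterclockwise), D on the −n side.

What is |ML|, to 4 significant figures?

61.70

Tangency of A1 to both parallel lines with radius 16.7 puts P and D at M ± 16.7·n: P = (15.87, 5.188), D = (-15.87, -5.188). Equal radii place L and A the same way about R: L = R + 16.7·n = (34.33, -51.27), A = R − 16.7·n = (2.581, -61.65). Then |ML| = |L − M| = 61.70.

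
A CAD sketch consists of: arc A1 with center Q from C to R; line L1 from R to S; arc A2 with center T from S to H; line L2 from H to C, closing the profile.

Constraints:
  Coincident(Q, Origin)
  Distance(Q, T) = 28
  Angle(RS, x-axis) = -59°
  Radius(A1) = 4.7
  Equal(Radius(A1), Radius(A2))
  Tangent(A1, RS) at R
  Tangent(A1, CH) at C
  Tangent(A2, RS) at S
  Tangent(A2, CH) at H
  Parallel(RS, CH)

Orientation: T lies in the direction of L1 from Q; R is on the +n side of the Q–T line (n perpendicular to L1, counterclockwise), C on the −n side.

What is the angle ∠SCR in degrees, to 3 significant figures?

71.4°

The slot axis is L1's direction at -59.0°, so u = (cos -59.0°, sin -59.0°) = (0.515, -0.857) and n = (−sin -59.0°, cos -59.0°) = (0.857, 0.515). Q is at the origin and T lies 28.0 along u from Q, so T = 28.0·u = (14.4, -24.0). Tangency of A1 to both parallel lines with radius 4.7 puts R and C at Q ± 4.7·n: R = (4.03, 2.42), C = (-4.03, -2.42). Equal radii place S and H the same way about T: S = T + 4.7·n = (18.4, -21.6), H = T − 4.7·n = (10.4, -26.4). Then cos ∠SCR = CS·CR / (|CS||CR|), giving 71.4°.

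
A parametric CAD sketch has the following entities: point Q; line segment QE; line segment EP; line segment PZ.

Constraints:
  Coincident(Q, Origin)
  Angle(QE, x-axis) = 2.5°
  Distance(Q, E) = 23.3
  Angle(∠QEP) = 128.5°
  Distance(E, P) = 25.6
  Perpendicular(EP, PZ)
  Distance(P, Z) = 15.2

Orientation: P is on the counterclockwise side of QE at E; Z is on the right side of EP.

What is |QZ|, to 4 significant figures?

52.21

Q is at the origin; QE runs at 2.5° with length 23.3, so E = 23.3·(cos 2.5°, sin 2.5°) = (23.28, 1.016). ∠QEP = 128.5°, so EP runs at 2.5° + (180° − 128.5°) = 54.00° from the x-axis; with |EP| = 25.6, P = E + 25.6·(cos 54.00°, sin 54.00°) = (38.33, 21.73). EP ⟂ PZ; with |PZ| = 15.2 on the right of EP, Z = P + 15.2·(0.8090, -0.5878) = (50.62, 12.79). Then |QZ| = |Z − Q| = 52.21.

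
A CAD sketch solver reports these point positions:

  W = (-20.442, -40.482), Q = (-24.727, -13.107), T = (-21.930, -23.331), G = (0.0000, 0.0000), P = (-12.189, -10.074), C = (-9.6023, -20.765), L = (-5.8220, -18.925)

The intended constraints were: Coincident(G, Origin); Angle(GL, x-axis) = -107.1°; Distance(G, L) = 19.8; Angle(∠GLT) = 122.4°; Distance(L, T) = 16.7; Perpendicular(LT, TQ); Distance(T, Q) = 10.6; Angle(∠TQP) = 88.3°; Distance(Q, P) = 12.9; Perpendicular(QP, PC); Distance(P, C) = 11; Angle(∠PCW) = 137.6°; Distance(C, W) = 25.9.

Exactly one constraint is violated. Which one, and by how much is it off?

Distance(C, W) = 25.9 — off by 3.40.

G = (0.00, 0.00) ✓; GL at -107.1° ✓; |GL| = 19.80 ✓; ∠GLT = 122.4° ✓; |LT| = 16.70 ✓; ∠(LT, TQ) = 90.00° ✓; |TQ| = 10.60 ✓; ∠TQP = 88.30° ✓; |QP| = 12.90 ✓; ∠(QP, PC) = 90.00° ✓; |PC| = 11.00 ✓; ∠PCW = 137.6° ✓; |CW| = 22.50 ✗.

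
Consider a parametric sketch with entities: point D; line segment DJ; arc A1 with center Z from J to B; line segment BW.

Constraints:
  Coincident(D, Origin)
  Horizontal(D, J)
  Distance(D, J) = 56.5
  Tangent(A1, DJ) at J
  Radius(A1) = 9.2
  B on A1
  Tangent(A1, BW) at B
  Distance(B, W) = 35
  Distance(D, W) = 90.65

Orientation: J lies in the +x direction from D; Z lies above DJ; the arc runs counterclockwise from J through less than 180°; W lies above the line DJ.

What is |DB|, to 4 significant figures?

63.93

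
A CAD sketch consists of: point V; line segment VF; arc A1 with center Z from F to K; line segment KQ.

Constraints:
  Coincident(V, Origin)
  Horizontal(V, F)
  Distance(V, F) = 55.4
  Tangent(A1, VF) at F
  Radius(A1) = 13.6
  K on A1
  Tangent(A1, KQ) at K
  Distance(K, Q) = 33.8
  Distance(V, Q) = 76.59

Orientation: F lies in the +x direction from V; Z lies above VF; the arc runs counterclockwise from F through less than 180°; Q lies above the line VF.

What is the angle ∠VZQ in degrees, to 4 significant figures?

108.0°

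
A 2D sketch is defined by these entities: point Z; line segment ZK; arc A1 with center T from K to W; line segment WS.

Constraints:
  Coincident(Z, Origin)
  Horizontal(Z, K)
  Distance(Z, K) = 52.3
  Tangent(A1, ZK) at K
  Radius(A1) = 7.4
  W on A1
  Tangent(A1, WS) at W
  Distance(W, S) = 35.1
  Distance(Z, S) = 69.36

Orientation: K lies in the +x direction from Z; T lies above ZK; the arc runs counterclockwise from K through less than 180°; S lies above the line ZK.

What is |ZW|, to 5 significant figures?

60.220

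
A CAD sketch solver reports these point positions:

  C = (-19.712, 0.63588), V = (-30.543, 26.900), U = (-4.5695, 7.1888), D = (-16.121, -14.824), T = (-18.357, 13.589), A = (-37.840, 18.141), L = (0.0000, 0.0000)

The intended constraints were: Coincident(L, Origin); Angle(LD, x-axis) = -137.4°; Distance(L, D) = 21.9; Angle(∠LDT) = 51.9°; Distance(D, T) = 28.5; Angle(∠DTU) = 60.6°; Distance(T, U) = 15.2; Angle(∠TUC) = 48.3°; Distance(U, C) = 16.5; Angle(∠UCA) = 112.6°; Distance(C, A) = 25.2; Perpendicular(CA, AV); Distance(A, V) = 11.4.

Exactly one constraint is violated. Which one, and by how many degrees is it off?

Perpendicular(CA, AV) — off by 4.20°.

L = (0.00, 0.00) ✓; LD at -137.4° ✓; |LD| = 21.90 ✓; ∠LDT = 51.90° ✓; |DT| = 28.50 ✓; ∠DTU = 60.60° ✓; |TU| = 15.20 ✓; ∠TUC = 48.30° ✓; |UC| = 16.50 ✓; ∠UCA = 112.6° ✓; |CA| = 25.20 ✓; ∠(CA, AV) = 85.80° ✗; |AV| = 11.40 ✓.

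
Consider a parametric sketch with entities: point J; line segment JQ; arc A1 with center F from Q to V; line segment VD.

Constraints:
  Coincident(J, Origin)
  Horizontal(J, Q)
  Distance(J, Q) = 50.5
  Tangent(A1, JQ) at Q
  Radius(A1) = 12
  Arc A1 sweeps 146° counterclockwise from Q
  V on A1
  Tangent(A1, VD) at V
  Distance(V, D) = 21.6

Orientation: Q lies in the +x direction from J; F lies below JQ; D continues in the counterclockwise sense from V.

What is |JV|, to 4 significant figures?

48.98

A1 meets JQ tangentially, so FQ is at right angles to JQ, so F = Q + (0, -12) = (50.50, -12.00). On A1, Q sits at bearing 90° from F; a 146° counterclockwise sweep puts V at bearing 236°, so V = F + 12.0·(cos 236°, sin 236°) = (43.79, -21.95). Then |JV| = |V − J| = 48.98.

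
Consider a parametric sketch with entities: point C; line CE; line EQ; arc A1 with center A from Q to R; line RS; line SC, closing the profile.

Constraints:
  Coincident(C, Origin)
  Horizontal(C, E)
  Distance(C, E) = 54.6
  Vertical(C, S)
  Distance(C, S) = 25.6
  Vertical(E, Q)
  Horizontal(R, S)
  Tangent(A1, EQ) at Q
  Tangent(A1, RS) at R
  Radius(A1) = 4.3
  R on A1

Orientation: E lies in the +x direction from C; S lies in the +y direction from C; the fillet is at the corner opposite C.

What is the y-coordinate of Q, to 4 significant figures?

21.30

C is at the origin; C and E share the same y with |CE| = 54.6 and E on the +x side, so E = (54.60, 0.000). C and S share the same x with |CS| = 25.6 and S on the +y side, so S = (0.000, 25.60). The virtual corner opposite C is at (54.60, 25.60). Tangency of A1 to EQ means the radius AQ is perpendicular to EQ and tangency of A1 to RS means the radius AR is perpendicular to RS, with radius 4.3, so the center A sits 4.3 in from both sides at A = (50.30, 21.30). That places the tangent points at Q = (54.60, 21.30) on EQ and R = (50.30, 25.60) on RS. So Q.y = 21.30.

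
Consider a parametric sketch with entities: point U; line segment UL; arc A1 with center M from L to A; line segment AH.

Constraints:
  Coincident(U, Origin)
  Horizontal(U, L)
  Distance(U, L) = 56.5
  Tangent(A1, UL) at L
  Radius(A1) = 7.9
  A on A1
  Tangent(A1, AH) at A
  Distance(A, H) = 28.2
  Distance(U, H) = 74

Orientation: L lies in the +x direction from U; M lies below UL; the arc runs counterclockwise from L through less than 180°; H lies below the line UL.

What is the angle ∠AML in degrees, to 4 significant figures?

121.8°

U is at the origin; UL is horizontal with |UL| = 56.5 and L on the +x side, so L = (56.50, 0.000). Since A1 is tangent to UL there, ML ⟂ UL, so M = L + (0, -7.9) = (56.50, -7.900). Since MA ⟂ AH (tangency), |MH| = √(7.9² + 28.2²) = 29.29 regardless of where A sits on A1. So H lies on both circle(U, 74.0) and circle(M, 29.29); the below-UL intersection is H = (64.63, -36.03). A is the foot of the tangent from H: A = (49.78, -12.06).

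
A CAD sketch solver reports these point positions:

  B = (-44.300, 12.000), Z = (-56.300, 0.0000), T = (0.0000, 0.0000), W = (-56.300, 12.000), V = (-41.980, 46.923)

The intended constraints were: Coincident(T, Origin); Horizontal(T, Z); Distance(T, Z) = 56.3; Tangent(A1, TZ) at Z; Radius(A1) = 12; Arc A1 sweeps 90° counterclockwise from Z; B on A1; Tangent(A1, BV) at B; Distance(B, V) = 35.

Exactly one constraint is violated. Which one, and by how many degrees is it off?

Tangent(A1, BV) at B — off by 3.80°.

T = (0.00, 0.00) ✓; T.y = 0.00, Z.y = 0.00 ✓; |TZ| = 56.30 ✓; ∠(WZ, ZT) = 90.00° ✓; |WZ| = 12.00 ✓; bearing(W→B) − bearing(W→Z) = 90.00° ✓; |WB| = 12.00 ✓; ∠(WB, BV) = 93.80° ✗; |BV| = 35.00 ✓.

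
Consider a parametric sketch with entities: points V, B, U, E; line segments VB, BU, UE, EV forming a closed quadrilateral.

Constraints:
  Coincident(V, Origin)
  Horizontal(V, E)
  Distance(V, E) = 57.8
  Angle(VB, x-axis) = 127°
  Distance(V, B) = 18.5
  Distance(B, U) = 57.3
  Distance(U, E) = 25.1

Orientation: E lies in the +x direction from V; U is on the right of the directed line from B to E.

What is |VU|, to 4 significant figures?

40.67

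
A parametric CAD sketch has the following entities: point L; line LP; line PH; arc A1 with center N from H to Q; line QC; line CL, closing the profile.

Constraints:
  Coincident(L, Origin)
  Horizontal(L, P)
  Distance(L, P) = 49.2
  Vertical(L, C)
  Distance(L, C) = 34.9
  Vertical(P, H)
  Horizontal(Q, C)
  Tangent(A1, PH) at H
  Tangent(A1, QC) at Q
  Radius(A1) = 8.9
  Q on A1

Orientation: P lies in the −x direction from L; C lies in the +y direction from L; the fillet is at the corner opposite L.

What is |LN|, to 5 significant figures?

47.959

L is at the origin; LP is horizontal with |LP| = 49.2 and P on the −x side, so P = (-49.200, 0.0000). L and C share the same x with |LC| = 34.9 and C on the +y side, so C = (0.0000, 34.900). The virtual corner opposite L is at (-49.200, 34.900). Tangency of A1 to PH means the radius NH is perpendicular to PH and since A1 is tangent to QC there, NQ ⟂ QC, with radius 8.9, so the center N sits 8.9 in from both sides at N = (-40.300, 26.000). Then |LN| = |N − L| = 47.959.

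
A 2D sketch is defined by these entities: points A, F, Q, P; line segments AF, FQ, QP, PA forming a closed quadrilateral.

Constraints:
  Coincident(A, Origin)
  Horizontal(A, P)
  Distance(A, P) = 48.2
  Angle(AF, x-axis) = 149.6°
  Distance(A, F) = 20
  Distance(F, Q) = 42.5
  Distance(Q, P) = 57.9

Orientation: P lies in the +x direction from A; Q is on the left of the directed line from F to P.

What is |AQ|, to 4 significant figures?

44.15

Checks: |FQ| = 42.50 ✓; |QP| = 57.90 ✓.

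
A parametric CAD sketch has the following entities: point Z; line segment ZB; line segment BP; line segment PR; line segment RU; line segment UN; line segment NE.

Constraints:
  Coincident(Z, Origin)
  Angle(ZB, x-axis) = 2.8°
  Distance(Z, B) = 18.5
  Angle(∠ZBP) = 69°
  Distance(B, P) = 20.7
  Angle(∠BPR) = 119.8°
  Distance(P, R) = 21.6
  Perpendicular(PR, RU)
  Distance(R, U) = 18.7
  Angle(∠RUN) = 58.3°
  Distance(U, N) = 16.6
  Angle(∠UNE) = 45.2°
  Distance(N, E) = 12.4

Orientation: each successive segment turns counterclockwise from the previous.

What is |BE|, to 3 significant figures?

31.7

∠RUN = 58.3° gives UN at 25.7° from the x-axis; with |UN| = 16.6, N = (1.65, 10.7). ∠UNE = 45.2° gives NE at 160° from the x-axis; with |NE| = 12.4, E = (-10.0, 14.8). Then |BE| = |E − B| = 31.7.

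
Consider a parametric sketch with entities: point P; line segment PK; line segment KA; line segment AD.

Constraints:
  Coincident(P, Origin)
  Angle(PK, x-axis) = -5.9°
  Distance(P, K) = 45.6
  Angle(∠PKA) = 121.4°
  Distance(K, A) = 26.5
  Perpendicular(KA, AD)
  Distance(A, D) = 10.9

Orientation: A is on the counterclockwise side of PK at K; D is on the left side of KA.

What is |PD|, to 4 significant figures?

57.54

P is at the origin; PK runs at -5.9° with length 45.6, so K = 45.6·(cos -5.9°, sin -5.9°) = (45.36, -4.687). ∠PKA = 121.4°, so KA runs at -5.9° + (180° − 121.4°) = 52.70° from the x-axis; with |KA| = 26.5, A = K + 26.5·(cos 52.70°, sin 52.70°) = (61.42, 16.39). The perpendicularity gives AD at right angles to KA; with |AD| = 10.9 on the left of KA, D = A + 10.9·(-0.7955, 0.6060) = (52.75, 23.00). Then |PD| = |D − P| = 57.54.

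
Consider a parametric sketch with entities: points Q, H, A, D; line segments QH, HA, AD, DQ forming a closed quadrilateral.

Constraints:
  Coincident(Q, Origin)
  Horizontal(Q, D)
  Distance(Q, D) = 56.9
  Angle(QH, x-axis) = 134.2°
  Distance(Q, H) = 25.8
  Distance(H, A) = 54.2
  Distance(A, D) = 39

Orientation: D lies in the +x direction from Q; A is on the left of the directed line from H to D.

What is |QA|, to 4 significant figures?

47.03

Q is at the origin; QD is horizontal with |QD| = 56.9 and D in +x, so D = (56.9, 0). QH runs at 134.2° with |QH| = 25.8, so H = (-17.99, 18.50). A is determined by |HA| = 54.2 and |AD| = 39.0 together: it lies at the intersection of circle(H, 54.2) and circle(D, 39.0). With |HD| = 77.14, the foot of the radical line on HD is 47.75 from H and the perpendicular offset is √(54.2² − 47.75²) = 25.64. Taking the left-of-HD solution: A = (34.52, 31.94).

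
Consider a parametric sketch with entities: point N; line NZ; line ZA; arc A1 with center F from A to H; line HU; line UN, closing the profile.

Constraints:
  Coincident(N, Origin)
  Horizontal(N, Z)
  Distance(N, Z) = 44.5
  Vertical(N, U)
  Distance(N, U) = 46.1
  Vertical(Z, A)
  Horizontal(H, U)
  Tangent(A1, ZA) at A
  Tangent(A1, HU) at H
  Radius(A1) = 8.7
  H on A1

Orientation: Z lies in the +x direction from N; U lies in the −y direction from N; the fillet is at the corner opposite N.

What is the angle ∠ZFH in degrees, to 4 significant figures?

166.9°

N is at the origin; NZ is horizontal with |NZ| = 44.5 and Z on the +x side, so Z = (44.50, 0.000). NU is vertical with |NU| = 46.1 and U on the −y side, so U = (0.000, -46.10). The virtual corner opposite N is at (44.50, -46.10). A1 meets ZA tangentially, so FA is at right angles to ZA and since A1 is tangent to HU there, FH ⟂ HU, with radius 8.7, so the center F sits 8.7 in from both sides at F = (35.80, -37.40). That places the tangent points at A = (44.50, -37.40) on ZA and H = (35.80, -46.10) on HU. Then cos ∠ZFH = FZ·FH / (|FZ||FH|), giving 166.9°.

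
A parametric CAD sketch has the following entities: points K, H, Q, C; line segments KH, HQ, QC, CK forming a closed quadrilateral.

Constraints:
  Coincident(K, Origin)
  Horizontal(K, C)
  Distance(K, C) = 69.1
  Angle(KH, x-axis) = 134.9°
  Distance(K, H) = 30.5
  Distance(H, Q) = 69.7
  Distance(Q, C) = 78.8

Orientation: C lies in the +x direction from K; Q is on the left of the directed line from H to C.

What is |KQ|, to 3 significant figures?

74.8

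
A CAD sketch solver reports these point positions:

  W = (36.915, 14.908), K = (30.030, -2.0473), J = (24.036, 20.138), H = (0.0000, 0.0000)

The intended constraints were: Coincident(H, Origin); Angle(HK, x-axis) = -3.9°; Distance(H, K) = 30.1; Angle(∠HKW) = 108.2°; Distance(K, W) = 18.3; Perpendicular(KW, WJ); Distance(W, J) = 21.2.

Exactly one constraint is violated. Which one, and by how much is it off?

Distance(W, J) = 21.2 — off by 7.30.

H = (0.00, 0.00) ✓; HK at -3.900° ✓; |HK| = 30.10 ✓; ∠HKW = 108.2° ✓; |KW| = 18.30 ✓; ∠(KW, WJ) = 90.00° ✓; |WJ| = 13.90 ✗.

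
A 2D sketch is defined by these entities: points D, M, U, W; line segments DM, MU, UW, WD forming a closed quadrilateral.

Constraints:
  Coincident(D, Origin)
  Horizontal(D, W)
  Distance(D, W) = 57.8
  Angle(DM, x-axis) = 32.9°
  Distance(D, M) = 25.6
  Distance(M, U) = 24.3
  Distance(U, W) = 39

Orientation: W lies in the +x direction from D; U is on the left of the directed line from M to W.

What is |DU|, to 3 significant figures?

49.3

D is at the origin; D and W share the same y with |DW| = 57.8 and W in +x, so W = (57.8, 0). DM runs at 32.9° with |DM| = 25.6, so M = (21.5, 13.9). U is determined by |MU| = 24.3 and |UW| = 39.0 together: it lies at the intersection of circle(M, 24.3) and circle(W, 39.0). With |MW| = 38.9, the foot of the radical line on MW is 7.47 from M and the perpendicular offset is √(24.3² − 7.47²) = 23.1. Taking the left-of-MW solution: U = (36.7, 32.8).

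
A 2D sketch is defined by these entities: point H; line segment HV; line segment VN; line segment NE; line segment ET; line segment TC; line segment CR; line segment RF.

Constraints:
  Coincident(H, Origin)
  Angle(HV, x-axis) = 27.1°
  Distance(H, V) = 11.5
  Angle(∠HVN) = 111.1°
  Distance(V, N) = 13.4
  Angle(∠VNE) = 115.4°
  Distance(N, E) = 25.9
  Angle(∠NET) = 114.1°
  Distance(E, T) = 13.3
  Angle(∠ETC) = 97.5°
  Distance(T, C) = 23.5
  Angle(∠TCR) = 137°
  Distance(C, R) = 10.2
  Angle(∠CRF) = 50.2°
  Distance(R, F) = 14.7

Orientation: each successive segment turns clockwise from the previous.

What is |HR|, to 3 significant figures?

2.17

∠ETC = 97.5° gives TC at 105° from the x-axis; with |TC| = 23.5, C = (-6.43, -7.64). ∠TCR = 137.0° gives CR at 62.2° from the x-axis; with |CR| = 10.2, R = (-1.67, 1.38). Then |HR| = |R − H| = 2.17.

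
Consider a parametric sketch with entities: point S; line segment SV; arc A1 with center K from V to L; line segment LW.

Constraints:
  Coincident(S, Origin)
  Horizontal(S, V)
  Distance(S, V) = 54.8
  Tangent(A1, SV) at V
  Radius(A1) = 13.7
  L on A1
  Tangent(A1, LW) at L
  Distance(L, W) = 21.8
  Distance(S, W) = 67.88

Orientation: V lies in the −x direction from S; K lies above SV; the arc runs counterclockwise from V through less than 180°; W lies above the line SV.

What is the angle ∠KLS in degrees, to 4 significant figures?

120.8°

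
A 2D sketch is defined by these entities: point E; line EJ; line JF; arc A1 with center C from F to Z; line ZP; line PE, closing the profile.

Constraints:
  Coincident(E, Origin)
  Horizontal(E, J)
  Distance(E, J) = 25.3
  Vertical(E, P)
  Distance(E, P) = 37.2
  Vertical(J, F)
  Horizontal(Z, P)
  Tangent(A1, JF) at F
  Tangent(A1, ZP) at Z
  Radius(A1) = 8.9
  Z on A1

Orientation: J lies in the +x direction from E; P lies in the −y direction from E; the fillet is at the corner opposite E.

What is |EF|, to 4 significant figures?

37.96

E is at the origin; EJ is horizontal with |EJ| = 25.3 and J on the +x side, so J = (25.30, 0.000). EP is vertical with |EP| = 37.2 and P on the −y side, so P = (0.000, -37.20). The virtual corner opposite E is at (25.30, -37.20). Since A1 is tangent to JF there, CF ⟂ JF and A1 meets ZP tangentially, so CZ is at right angles to ZP, with radius 8.9, so the center C sits 8.9 in from both sides at C = (16.40, -28.30). That places the tangent points at F = (25.30, -28.30) on JF and Z = (16.40, -37.20) on ZP. Then |EF| = |F − E| = 37.96.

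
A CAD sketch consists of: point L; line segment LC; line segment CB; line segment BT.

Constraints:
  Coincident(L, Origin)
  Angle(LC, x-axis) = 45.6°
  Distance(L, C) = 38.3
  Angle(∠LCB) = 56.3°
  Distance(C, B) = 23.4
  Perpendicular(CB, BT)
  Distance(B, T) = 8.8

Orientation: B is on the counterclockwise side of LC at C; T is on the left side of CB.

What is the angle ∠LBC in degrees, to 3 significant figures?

86.1°

L is at the origin; LC runs at 45.6° with length 38.3, so C = 38.3·(cos 45.6°, sin 45.6°) = (26.8, 27.4). ∠LCB = 56.3°, so CB runs at 45.6° + (180° − 56.3°) = 169° from the x-axis; with |CB| = 23.4, B = C + 23.4·(cos 169°, sin 169°) = (3.80, 31.7). Then cos ∠LBC = BL·BC / (|BL||BC|), giving 86.1°.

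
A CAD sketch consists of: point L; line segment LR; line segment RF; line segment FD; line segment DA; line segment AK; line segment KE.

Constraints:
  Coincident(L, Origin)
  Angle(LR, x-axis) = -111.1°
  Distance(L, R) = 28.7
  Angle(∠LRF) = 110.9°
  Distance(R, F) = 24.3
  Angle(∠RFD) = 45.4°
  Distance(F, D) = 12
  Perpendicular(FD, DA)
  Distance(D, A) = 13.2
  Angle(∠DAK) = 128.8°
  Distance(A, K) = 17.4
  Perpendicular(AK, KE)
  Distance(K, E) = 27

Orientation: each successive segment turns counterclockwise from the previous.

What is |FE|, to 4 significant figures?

18.73

L is at the origin; LR runs at -111.1° with length 28.7, so R = (-10.33, -26.78). ∠LRF = 110.9° gives RF at -42.00° from the x-axis; with |RF| = 24.3, F = (7.727, -43.04). ∠RFD = 45.4° gives FD at 92.60° from the x-axis; with |FD| = 12.0, D = (7.182, -31.05). FD ⟂ DA, so DA runs at -177.4°; with |DA| = 13.2, A = (-6.004, -31.65). ∠DAK = 128.8° gives AK at -126.2° from the x-axis; with |AK| = 17.4, K = (-16.28, -45.69). AK is perpendicular to KE, so KE runs at -36.20°; with |KE| = 27.0, E = (5.507, -61.63). Then |FE| = |E − F| = 18.73.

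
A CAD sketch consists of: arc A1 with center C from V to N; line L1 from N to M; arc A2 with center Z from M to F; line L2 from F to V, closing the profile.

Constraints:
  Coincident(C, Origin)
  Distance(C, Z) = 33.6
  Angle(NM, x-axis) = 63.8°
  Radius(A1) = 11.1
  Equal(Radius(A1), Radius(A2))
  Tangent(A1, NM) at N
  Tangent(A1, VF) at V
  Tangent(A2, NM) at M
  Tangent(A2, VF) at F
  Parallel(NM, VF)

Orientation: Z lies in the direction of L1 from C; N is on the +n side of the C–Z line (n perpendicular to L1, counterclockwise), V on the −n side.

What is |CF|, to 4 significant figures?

35.39

Tangency of A1 to both parallel lines with radius 11.1 puts N and V at C ± 11.1·n: N = (-9.960, 4.901), V = (9.960, -4.901). Equal radii place M and F the same way about Z: M = Z + 11.1·n = (4.875, 35.05), F = Z − 11.1·n = (24.79, 25.25). Then |CF| = |F − C| = 35.39.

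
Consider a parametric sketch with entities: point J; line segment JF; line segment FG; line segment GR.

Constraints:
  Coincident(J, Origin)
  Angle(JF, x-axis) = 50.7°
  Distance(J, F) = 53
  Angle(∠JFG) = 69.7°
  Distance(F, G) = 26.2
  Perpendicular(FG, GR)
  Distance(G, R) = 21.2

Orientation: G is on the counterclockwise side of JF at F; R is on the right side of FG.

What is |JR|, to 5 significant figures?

71.337

∠JFG = 69.7°, so FG runs at 50.7° + (180° − 69.7°) = 161.00° from the x-axis; with |FG| = 26.2, G = F + 26.2·(cos 161.00°, sin 161.00°) = (8.7966, 49.543). FG ⟂ GR; with |GR| = 21.2 on the right of FG, R = G + 21.2·(0.32557, 0.94552) = (15.699, 69.588). Then |JR| = |R − J| = 71.337.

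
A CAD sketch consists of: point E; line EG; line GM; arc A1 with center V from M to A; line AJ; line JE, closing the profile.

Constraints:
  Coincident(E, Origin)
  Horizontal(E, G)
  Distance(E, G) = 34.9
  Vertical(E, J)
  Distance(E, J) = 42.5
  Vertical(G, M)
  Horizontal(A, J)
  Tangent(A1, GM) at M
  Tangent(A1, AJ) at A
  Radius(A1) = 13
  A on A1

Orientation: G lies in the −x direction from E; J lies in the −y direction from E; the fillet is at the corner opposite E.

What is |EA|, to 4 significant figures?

47.81

The virtual corner opposite E is at (-34.90, -42.50). A1 meets GM tangentially, so VM is at right angles to GM and since A1 is tangent to AJ there, VA ⟂ AJ, with radius 13.0, so the center V sits 13.0 in from both sides at V = (-21.90, -29.50). That places the tangent points at M = (-34.90, -29.50) on GM and A = (-21.90, -42.50) on AJ. Then |EA| = |A − E| = 47.81.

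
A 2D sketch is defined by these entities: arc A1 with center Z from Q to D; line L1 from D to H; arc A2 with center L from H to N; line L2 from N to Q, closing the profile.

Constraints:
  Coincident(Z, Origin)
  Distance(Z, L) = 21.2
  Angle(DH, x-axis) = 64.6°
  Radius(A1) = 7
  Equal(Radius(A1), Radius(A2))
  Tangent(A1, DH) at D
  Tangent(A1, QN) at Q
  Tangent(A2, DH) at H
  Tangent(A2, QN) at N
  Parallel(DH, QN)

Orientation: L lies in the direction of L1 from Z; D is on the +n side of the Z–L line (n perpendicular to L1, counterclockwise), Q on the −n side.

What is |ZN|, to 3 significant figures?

22.3

The slot axis is L1's direction at 64.6°, so u = (cos 64.6°, sin 64.6°) = (0.429, 0.903) and n = (−sin 64.6°, cos 64.6°) = (-0.903, 0.429). Z is at the origin and L lies 21.2 along u from Z, so L = 21.2·u = (9.09, 19.2). Tangency of A1 to both parallel lines with radius 7.0 puts D and Q at Z ± 7.0·n: D = (-6.32, 3.00), Q = (6.32, -3.00). Equal radii place H and N the same way about L: H = L + 7.0·n = (2.77, 22.2), N = L − 7.0·n = (15.4, 16.1). Then |ZN| = |N − Z| = 22.3.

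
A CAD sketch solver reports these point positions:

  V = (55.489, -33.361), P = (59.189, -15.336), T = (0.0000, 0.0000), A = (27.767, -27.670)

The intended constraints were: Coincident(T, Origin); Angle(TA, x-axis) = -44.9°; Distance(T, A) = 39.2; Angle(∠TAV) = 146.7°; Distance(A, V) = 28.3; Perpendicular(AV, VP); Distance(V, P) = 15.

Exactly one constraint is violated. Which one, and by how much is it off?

Distance(V, P) = 15 — off by 3.40.

T = (0.00, 0.00) ✓; TA at -44.90° ✓; |TA| = 39.20 ✓; ∠TAV = 146.7° ✓; |AV| = 28.30 ✓; ∠(AV, VP) = 90.00° ✓; |VP| = 18.40 ✗.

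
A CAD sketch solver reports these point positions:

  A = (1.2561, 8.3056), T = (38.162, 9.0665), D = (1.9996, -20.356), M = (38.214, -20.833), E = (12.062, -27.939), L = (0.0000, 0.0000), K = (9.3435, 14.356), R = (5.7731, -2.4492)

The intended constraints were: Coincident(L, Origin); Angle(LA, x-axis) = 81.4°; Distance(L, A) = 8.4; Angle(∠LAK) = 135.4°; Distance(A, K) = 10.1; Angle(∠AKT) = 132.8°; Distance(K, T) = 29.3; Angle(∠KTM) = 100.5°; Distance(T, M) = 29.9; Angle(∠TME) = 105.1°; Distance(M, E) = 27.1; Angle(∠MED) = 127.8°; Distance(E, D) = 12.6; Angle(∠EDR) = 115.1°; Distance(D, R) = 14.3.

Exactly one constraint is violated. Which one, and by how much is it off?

Distance(D, R) = 14.3 — off by 4.00.

L = (0.00, 0.00) ✓; LA at 81.40° ✓; |LA| = 8.400 ✓; ∠LAK = 135.4° ✓; |AK| = 10.10 ✓; ∠AKT = 132.8° ✓; |KT| = 29.30 ✓; ∠KTM = 100.5° ✓; |TM| = 29.90 ✓; ∠TME = 105.1° ✓; |ME| = 27.10 ✓; ∠MED = 127.8° ✓; |ED| = 12.60 ✓; ∠EDR = 115.1° ✓; |DR| = 18.30 ✗.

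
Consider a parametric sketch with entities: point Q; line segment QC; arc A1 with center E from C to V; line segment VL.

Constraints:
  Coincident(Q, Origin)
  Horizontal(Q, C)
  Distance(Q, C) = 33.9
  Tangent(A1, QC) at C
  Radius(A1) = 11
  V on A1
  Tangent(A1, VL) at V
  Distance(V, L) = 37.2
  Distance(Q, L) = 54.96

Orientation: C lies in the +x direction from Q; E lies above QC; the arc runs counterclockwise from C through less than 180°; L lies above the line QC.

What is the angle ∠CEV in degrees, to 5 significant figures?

119.36°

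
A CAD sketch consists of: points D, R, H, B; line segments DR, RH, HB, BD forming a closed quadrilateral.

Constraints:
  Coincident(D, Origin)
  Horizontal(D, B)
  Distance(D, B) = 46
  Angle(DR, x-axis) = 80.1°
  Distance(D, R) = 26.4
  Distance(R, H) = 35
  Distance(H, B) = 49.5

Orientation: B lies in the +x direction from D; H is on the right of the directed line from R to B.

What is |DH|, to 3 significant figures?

8.68

Checks: D.y = 0.00, B.y = 0.00 ✓; |RH| = 35.00 ✓; |HB| = 49.50 ✓.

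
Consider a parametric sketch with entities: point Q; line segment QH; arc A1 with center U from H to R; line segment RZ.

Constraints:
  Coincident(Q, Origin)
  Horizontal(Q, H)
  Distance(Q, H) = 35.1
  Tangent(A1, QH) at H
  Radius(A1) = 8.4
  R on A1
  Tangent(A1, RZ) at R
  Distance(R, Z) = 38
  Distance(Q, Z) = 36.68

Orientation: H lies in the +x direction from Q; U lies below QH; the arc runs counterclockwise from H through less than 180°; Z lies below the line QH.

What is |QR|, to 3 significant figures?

28.3

Q is at the origin; QH is horizontal with |QH| = 35.1 and H on the +x side, so H = (35.1, 0.00). Tangency of A1 to QH means the radius UH is perpendicular to QH, so U = H + (0, -8.4) = (35.1, -8.40). Since UR ⟂ RZ (tangency), |UZ| = √(8.4² + 38.0²) = 38.9 regardless of where R sits on A1. So Z lies on both circle(Q, 36.68) and circle(U, 38.9); the below-QH intersection is Z = (7.56, -35.9). R is the foot of the tangent from Z: R = (28.0, -3.88).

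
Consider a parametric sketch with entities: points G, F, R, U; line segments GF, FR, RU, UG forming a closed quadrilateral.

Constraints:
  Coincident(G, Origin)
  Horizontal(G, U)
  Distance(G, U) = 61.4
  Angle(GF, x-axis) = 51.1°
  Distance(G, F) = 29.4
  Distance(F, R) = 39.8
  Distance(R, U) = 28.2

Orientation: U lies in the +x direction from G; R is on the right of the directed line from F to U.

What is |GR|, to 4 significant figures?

38.41

Checks: |FR| = 39.80 ✓; |RU| = 28.20 ✓.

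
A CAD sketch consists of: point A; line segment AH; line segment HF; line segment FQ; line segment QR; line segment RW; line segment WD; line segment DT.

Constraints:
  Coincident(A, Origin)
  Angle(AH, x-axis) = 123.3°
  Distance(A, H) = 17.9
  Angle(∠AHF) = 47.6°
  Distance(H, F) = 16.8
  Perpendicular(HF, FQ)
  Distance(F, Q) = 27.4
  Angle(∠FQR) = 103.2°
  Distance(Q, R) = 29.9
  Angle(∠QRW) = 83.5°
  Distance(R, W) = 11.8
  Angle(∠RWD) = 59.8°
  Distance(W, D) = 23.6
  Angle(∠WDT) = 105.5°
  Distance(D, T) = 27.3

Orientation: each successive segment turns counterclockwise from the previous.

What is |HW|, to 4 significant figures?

26.34

A is at the origin; AH runs at 123.3° with length 17.9, so H = (-9.828, 14.96). ∠AHF = 47.6° gives HF at -104.3° from the x-axis; with |HF| = 16.8, F = (-13.98, -1.319). HF is perpendicular to FQ, so FQ runs at -14.30°; with |FQ| = 27.4, Q = (12.57, -8.086). ∠FQR = 103.2° gives QR at 62.50° from the x-axis; with |QR| = 29.9, R = (26.38, 18.44). ∠QRW = 83.5° gives RW at 159.0° from the x-axis; with |RW| = 11.8, W = (15.36, 22.66). Then |HW| = |W − H| = 26.34.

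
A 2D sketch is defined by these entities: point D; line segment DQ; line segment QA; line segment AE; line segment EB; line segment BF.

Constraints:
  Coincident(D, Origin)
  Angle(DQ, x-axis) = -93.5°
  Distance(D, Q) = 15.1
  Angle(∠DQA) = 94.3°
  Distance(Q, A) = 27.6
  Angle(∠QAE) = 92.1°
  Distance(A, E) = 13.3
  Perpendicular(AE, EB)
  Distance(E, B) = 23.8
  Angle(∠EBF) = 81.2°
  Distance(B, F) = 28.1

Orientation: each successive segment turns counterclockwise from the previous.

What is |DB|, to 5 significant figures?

5.5086

∠QAE = 92.1° gives AE at 80.100° from the x-axis; with |AE| = 13.3, E = (28.709, -5.7156). AE ⟂ EB, so EB runs at 170.10°; with |EB| = 23.8, B = (5.2639, -1.6237). Then |DB| = |B − D| = 5.5086.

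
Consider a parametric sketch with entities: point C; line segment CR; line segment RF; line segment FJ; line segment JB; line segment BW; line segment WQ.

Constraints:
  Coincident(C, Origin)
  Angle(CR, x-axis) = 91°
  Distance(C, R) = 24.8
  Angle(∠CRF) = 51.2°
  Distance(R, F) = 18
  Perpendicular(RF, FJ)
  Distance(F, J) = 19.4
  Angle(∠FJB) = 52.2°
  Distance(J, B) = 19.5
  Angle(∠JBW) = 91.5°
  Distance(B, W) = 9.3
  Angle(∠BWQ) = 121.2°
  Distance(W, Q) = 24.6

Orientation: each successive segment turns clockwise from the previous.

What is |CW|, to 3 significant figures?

20.8

C is at the origin; CR runs at 91.0° with length 24.8, so R = (-0.433, 24.8). ∠CRF = 51.2° gives RF at -37.8° from the x-axis; with |RF| = 18.0, F = (13.8, 13.8). RF is perpendicular to FJ, so FJ runs at -128°; with |FJ| = 19.4, J = (1.90, -1.57). ∠FJB = 52.2° gives JB at 104° from the x-axis; with |JB| = 19.5, B = (-2.95, 17.3). ∠JBW = 91.5° gives BW at 15.9° from the x-axis; with |BW| = 9.3, W = (5.99, 19.9). Then |CW| = |W − C| = 20.8.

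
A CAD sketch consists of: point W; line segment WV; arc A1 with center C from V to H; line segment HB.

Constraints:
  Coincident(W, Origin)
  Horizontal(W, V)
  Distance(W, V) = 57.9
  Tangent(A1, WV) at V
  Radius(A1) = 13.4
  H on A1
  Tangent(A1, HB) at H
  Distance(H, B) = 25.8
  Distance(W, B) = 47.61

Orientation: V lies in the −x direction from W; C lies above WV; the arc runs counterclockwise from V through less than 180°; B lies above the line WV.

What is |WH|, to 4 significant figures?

46.30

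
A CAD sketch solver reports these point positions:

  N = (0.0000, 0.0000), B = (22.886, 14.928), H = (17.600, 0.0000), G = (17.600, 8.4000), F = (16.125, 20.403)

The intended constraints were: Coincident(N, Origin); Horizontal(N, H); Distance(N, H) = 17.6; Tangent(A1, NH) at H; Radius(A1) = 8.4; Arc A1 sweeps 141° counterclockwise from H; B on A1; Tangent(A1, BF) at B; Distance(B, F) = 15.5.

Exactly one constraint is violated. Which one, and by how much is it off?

Distance(B, F) = 15.5 — off by 6.80.

N = (0.00, 0.00) ✓; N.y = 0.00, H.y = 0.00 ✓; |NH| = 17.60 ✓; ∠(GH, HN) = 90.00° ✓; |GH| = 8.400 ✓; bearing(G→B) − bearing(G→H) = 141.0° ✓; |GB| = 8.400 ✓; ∠(GB, BF) = 90.00° ✓; |BF| = 8.700 ✗.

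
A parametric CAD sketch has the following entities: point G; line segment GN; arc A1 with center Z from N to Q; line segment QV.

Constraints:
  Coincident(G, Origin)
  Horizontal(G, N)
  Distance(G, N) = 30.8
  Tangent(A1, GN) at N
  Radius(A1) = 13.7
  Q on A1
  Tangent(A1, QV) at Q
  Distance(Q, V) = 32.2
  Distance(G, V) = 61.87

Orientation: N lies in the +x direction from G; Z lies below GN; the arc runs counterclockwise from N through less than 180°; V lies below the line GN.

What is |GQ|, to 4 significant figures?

29.72

Checks: |ZQ| = 13.70 ✓; ∠(ZQ, QV) = 90.00° ✓; |QV| = 32.20 ✓; |GV| = 61.87 ✓.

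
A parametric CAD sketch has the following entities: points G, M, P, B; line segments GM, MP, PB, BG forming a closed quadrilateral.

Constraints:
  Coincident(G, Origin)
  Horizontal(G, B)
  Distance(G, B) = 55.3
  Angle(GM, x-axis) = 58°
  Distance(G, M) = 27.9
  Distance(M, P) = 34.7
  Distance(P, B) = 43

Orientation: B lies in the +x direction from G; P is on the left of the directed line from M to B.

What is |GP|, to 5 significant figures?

60.911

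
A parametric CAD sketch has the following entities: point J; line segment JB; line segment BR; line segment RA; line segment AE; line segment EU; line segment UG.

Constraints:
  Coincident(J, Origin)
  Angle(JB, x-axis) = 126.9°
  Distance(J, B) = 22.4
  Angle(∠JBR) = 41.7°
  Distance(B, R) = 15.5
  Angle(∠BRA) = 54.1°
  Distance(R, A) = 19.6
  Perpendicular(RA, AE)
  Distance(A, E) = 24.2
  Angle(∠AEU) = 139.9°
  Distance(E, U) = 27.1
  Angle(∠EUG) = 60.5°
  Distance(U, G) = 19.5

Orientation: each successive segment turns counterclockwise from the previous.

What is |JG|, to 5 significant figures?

39.747

J is at the origin; JB runs at 126.9° with length 22.4, so B = (-13.449, 17.913). ∠JBR = 41.7° gives BR at -94.800° from the x-axis; with |BR| = 15.5, R = (-14.746, 2.4673). ∠BRA = 54.1° gives RA at 31.100° from the x-axis; with |RA| = 19.6, A = (2.0364, 12.591). RA is perpendicular to AE, so AE runs at 121.10°; with |AE| = 24.2, E = (-10.464, 33.313). ∠AEU = 139.9° gives EU at 161.20° from the x-axis; with |EU| = 27.1, U = (-36.118, 42.046). ∠EUG = 60.5° gives UG at -79.300° from the x-axis; with |UG| = 19.5, G = (-32.497, 22.885). Then |JG| = |G − J| = 39.747.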